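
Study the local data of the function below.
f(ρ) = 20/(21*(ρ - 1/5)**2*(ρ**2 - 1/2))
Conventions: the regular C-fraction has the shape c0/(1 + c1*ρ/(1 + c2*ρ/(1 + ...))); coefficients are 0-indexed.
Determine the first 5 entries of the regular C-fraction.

The regular C-fraction coefficients are [-1000/21, -10, 23/10, -729/230, 15500/16767].

Taylor coefficients (expand at 0): a_0 = -1000/21, a_1 = -10000/21, a_2 = -11000/3, a_3 = -520000/21, a_4 = -1093000/7.
c0 = a_0 = -1000/21. Peel one level at a time: if S = 1 + c*ρ/S' with S'(0) = 1, then c is the ρ-coefficient of S and S' = c*ρ/(S - 1).
S_1 = c0/f = 1 + (-10)*ρ + (23)*ρ^2 + ...; c1 = -10.
S_2 = c1*ρ/(S_1 - 1) = 1 + (23/10)*ρ + (729/100)*ρ^2 + ...; c2 = 23/10.
S_3 = c2*ρ/(S_2 - 1) = 1 + (-729/230)*ρ + (1550/529)*ρ^2 + ...; c3 = -729/230.
S_4 = c3*ρ/(S_3 - 1) = 1 + (15500/16767)*ρ + ...; c4 = 15500/16767.


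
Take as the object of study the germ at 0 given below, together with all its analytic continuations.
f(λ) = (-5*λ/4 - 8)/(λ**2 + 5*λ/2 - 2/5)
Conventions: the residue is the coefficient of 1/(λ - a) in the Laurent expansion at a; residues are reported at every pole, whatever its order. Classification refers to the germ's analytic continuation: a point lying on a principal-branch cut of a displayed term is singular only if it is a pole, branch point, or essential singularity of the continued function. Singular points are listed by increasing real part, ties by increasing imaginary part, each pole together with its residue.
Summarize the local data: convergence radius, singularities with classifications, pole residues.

Denominator factor (λ**2 + 5*λ/2 - 2/5): discriminant 157/20, real irrational roots -5/4 + (1/20)*sqrt(785) and -5/4 - (1/20)*sqrt(785); poles of order 1, moduli -5/4 + (1/20)*sqrt(785) and 5/4 + (1/20)*sqrt(785).
The radius of convergence is the smallest modulus among the singular points: -5/4 + (1/20)*sqrt(785).
The factor λ**2 + 5*λ/2 - 2/5 splits as (λ - a)(λ - a') with a = -5/4 - (1/20)*sqrt(785), a' = -5/4 + (1/20)*sqrt(785). At the order-1 pole a set g(λ) = (λ - a)*f(λ) = [-5*λ/4 - 8] / (λ - a').
Simple pole: residue = g(a) at a = -5/4 - (1/20)*sqrt(785), which is -5/8 + (103/1256)*sqrt(785).
The factor λ**2 + 5*λ/2 - 2/5 splits as (λ - a)(λ - a') with a = -5/4 + (1/20)*sqrt(785), a' = -5/4 - (1/20)*sqrt(785). At the order-1 pole a set g(λ) = (λ - a)*f(λ) = [-5*λ/4 - 8] / (λ - a').
Simple pole: residue = g(a) at a = -5/4 + (1/20)*sqrt(785), which is -5/8 - (103/1256)*sqrt(785).
List the singular points by increasing real part (a conjugate pair: the negative imaginary part first).

Radius of convergence at 0: -5/4 + (1/20)*sqrt(785).
At -5/4 - (1/20)*sqrt(785): a pole of order 1; residue -5/8 + (103/1256)*sqrt(785).
At -5/4 + (1/20)*sqrt(785): a pole of order 1; residue -5/8 - (103/1256)*sqrt(785).


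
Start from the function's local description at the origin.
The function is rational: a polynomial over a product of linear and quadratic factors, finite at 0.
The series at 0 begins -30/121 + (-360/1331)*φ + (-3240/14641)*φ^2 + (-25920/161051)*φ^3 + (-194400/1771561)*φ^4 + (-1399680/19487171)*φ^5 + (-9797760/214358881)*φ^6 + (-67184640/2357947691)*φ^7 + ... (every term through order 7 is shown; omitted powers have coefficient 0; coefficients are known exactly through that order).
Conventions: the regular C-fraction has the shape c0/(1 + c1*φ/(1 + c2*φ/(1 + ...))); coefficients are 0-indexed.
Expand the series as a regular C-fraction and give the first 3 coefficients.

The regular C-fraction coefficients are [-30/121, -12/11, 3/11].

Taylor coefficients (read off): a_0 = -30/121, a_1 = -360/1331, a_2 = -3240/14641.
c0 = a_0 = -30/121. Peel one level at a time: if S = 1 + c*φ/S' with S'(0) = 1, then c is the φ-coefficient of S and S' = c*φ/(S - 1).
S_1 = c0/f = 1 + (-12/11)*φ + (36/121)*φ^2 + ...; c1 = -12/11.
S_2 = c1*φ/(S_1 - 1) = 1 + (3/11)*φ + ...; c2 = 3/11.


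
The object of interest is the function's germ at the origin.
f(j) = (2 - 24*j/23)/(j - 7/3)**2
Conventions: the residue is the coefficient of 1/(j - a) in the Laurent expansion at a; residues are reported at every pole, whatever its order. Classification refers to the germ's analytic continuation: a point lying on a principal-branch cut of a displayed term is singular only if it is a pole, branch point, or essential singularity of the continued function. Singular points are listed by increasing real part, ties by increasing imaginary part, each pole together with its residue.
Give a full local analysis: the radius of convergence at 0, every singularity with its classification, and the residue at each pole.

Denominator factor (j - 7/3)^2: pole of order 2 at 7/3, modulus 7/3.
The radius of convergence is the smallest modulus among the singular points: 7/3.
At the order-2 pole 7/3 set g(j) = (j - (7/3))^2*f(j) = 2 - 24*j/23.
Order-2 pole: residue = g'(a); g'(7/3) = -24/23, so the residue is -24/23.

Radius of convergence at 0: 7/3.
At 7/3: a pole of order 2; residue -24/23.


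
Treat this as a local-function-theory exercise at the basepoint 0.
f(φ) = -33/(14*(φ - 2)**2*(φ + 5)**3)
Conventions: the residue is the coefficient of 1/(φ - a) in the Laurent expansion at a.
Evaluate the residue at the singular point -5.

The residue is -99/33614.

At the order-3 pole -5 set g(φ) = (φ - (-5))^3*f(φ) = -33/(14*(φ - 2)**2).
Order-3 pole: residue = g''(a)/2; g''(-5) = -99/16807, so the residue is -99/33614.


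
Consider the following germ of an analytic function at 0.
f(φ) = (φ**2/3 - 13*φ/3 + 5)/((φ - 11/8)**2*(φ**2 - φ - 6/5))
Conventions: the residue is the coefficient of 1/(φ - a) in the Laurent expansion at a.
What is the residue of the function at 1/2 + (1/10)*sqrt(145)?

The factor φ**2 - φ - 6/5 splits as (φ - a)(φ - a') with a = 1/2 + (1/10)*sqrt(145), a' = 1/2 - (1/10)*sqrt(145). At the order-1 pole a set g(φ) = (φ - a)*f(φ) = [(φ**2/3 - 13*φ/3 + 5)/(φ - 11/8)**2] / (φ - a').
Simple pole: residue = g(a) at a = 1/2 + (1/10)*sqrt(145), which is -149120/47961 - (267968/1390869)*sqrt(145).

The residue is -149120/47961 - (267968/1390869)*sqrt(145).


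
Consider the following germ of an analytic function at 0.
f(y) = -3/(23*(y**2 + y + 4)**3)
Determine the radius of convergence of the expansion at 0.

Denominator factor (y**2 + y + 4)^3: discriminant -15, complex-conjugate roots (-1/2) + ((1/2)*sqrt(15))*i and (-1/2) - ((1/2)*sqrt(15))*i; poles of order 3, moduli 2 and 2.
The radius of convergence is the smallest modulus among the singular points: 2.

The radius of convergence is 2.


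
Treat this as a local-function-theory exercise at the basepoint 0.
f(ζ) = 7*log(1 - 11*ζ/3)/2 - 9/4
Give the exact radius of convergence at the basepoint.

The radius of convergence is 3/11.

Branch term (7/2)*log(1 - ζ/(3/11)): its argument vanishes at ζ = 3/11, a logarithmic branch point, modulus 3/11.
The radius of convergence is the smallest modulus among the singular points: 3/11.


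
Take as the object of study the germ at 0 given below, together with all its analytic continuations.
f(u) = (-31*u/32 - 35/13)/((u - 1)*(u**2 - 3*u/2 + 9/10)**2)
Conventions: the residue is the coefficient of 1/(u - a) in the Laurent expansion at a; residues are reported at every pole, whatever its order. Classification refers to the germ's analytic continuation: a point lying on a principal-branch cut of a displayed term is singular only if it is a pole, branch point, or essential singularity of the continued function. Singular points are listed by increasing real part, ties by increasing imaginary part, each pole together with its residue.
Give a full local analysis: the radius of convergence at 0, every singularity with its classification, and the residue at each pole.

Radius of convergence at 0: (3/10)*sqrt(10).
At (3/4) - ((3/20)*sqrt(15))*i: a pole of order 2; residue (38075/3328) + ((1379305/808704)*sqrt(15))*i.
At (3/4) + ((3/20)*sqrt(15))*i: a pole of order 2; residue (38075/3328) - ((1379305/808704)*sqrt(15))*i.
At 1: a pole of order 1; residue -38075/1664.


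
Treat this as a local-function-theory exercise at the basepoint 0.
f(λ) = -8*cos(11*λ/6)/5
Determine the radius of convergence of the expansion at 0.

The radius of convergence is infinite.

The factor cos(11*λ/6) is entire and contributes no finite singular point.
The polynomial part has no poles.
No finite singular points: the Taylor series at 0 converges everywhere.


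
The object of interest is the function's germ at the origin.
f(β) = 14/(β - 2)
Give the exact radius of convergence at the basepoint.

Denominator factor (β - 2): pole of order 1 at 2, modulus 2.
The radius of convergence is the smallest modulus among the singular points: 2.

The radius of convergence is 2.


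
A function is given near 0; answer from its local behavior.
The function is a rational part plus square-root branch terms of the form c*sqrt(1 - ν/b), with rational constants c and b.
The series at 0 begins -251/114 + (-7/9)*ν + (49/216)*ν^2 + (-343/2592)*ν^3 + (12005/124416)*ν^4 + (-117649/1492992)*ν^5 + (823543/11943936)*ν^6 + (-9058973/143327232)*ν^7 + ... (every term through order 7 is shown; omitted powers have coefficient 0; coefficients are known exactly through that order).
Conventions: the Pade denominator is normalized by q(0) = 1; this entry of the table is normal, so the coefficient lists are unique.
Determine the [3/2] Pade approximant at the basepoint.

The Pade approximant has numerator coefficients [-251/114, -763/228, -9065/7296, -343/5184]; denominator coefficients [1, 7/6, 49/192].

Taylor coefficients needed (read off): a_0 = -251/114, a_1 = -7/9, a_2 = 49/216, a_3 = -343/2592, a_4 = 12005/124416, a_5 = -117649/1492992.
Write the denominator as Q(ν) = 1 + q1*ν + q2*ν^2. Requiring Q*f - P = O(ν^6) with deg P <= 3 kills the coefficients of ν^4..ν^5 in Q*f:
  ν^4: a_4 + q1*a_3 + q2*a_2 = 0, i.e. 12005/124416 + (-343/2592)*q1 + (49/216)*q2 = 0.
  ν^5: a_5 + q1*a_4 + q2*a_3 = 0, i.e. -117649/1492992 + (12005/124416)*q1 + (-343/2592)*q2 = 0.
Solving this linear system: q1 = 7/6, q2 = 49/192.
The numerator is Q*f truncated at degree 3: P0 = a_0 = -251/114; P1 = a_1 + q1*a_0 = -763/228; P2 = a_2 + q1*a_1 + q2*a_0 = -9065/7296; P3 = a_3 + q1*a_2 + q2*a_1 = -343/5184.


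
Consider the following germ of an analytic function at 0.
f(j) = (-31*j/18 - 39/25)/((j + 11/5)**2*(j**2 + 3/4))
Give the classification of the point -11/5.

The denominator factor j + 11/5 vanishes at -11/5 and appears to the power 2; the numerator there equals 1003/450, nonzero, and no other factor vanishes.
Hence a pole whose order is the multiplicity, 2.

The point is a pole of order 2.


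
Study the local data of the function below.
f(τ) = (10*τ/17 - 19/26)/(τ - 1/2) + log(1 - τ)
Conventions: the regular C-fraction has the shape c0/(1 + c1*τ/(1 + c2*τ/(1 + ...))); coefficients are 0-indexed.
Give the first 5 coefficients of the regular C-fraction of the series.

Taylor coefficients (expand at 0): a_0 = 19/13, a_1 = 165/221, a_2 = 1323/442, a_3 = 4411/663, a_4 = 12131/884.
c0 = a_0 = 19/13. Peel one level at a time: if S = 1 + c*τ/S' with S'(0) = 1, then c is the τ-coefficient of S and S' = c*τ/(S - 1).
S_1 = c0/f = 1 + (-165/323)*τ + (-372879/208658)*τ^2 + ...; c1 = -165/323.
S_2 = c1*τ/(S_1 - 1) = 1 + (-124293/35530)*τ + (779909/108900)*τ^2 + ...; c2 = -124293/35530.
S_3 = c2*τ/(S_2 - 1) = 1 + (19377739/9465390)*τ + (6973850041/7404430401)*τ^2 + ...; c3 = 19377739/9465390.
S_4 = c3*τ/(S_3 - 1) = 1 + (-139705610/303666921)*τ + ...; c4 = -139705610/303666921.

The regular C-fraction coefficients are [19/13, -165/323, -124293/35530, 19377739/9465390, -139705610/303666921].


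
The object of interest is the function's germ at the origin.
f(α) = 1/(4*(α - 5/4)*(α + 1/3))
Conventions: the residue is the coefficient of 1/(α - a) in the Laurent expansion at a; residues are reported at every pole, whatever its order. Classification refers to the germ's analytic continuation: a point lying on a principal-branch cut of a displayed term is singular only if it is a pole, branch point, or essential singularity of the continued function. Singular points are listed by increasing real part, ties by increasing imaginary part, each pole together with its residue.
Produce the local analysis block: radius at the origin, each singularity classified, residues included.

Radius of convergence at 0: 1/3.
At -1/3: a pole of order 1; residue -3/19.
At 5/4: a pole of order 1; residue 3/19.

Denominator factor (α + 1/3): pole of order 1 at -1/3, modulus 1/3.
Denominator factor (α - 5/4): pole of order 1 at 5/4, modulus 5/4.
The radius of convergence is the smallest modulus among the singular points: 1/3.
At the order-1 pole -1/3 set g(α) = (α - (-1/3))*f(α) = 1/(4*(α - 5/4)).
Simple pole: residue = g(a) at a = -1/3, which is -3/19.
At the order-1 pole 5/4 set g(α) = (α - (5/4))*f(α) = 1/(4*(α + 1/3)).
Simple pole: residue = g(a) at a = 5/4, which is 3/19.
List the singular points by increasing real part (a conjugate pair: the negative imaginary part first).


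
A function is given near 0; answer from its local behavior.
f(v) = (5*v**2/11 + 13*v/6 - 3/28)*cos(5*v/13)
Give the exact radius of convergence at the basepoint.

The radius of convergence is infinite.

The factor cos(5*v/13) is entire and contributes no finite singular point.
The polynomial part has no poles.
No finite singular points: the Taylor series at 0 converges everywhere.


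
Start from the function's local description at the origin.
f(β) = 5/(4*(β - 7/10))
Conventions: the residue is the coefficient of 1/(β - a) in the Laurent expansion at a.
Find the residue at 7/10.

At the order-1 pole 7/10 set g(β) = (β - (7/10))*f(β) = 5/4.
Simple pole: residue = g(a) at a = 7/10, which is 5/4.

The residue is 5/4.


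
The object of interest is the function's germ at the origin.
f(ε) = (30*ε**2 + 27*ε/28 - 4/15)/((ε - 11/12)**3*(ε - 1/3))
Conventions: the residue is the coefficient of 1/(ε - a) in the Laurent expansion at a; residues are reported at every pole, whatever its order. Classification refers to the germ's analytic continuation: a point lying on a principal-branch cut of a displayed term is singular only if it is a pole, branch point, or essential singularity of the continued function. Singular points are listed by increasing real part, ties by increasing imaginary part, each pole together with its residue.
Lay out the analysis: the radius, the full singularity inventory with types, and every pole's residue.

Denominator factor (ε - 11/12)^3: pole of order 3 at 11/12, modulus 11/12.
Denominator factor (ε - 1/3): pole of order 1 at 1/3, modulus 1/3.
The radius of convergence is the smallest modulus among the singular points: 1/3.
At the order-1 pole 1/3 set g(ε) = (ε - (1/3))*f(ε) = (30*ε**2 + 27*ε/28 - 4/15)/(ε - 11/12)**3.
Simple pole: residue = g(a) at a = 1/3, which is -204912/12005.
At the order-3 pole 11/12 set g(ε) = (ε - (11/12))^3*f(ε) = (30*ε**2 + 27*ε/28 - 4/15)/(ε - 1/3).
Order-3 pole: residue = g''(a)/2; g''(11/12) = 409824/12005, so the residue is 204912/12005.
List the singular points by increasing real part (a conjugate pair: the negative imaginary part first).

Radius of convergence at 0: 1/3.
At 1/3: a pole of order 1; residue -204912/12005.
At 11/12: a pole of order 3; residue 204912/12005.


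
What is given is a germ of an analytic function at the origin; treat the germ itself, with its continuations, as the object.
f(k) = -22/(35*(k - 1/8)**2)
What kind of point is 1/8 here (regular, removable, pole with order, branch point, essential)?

The point is a pole of order 2.

The denominator factor k - 1/8 vanishes at 1/8 and appears to the power 2; the numerator there equals -22/35, nonzero, and no other factor vanishes.
Hence a pole whose order is the multiplicity, 2.


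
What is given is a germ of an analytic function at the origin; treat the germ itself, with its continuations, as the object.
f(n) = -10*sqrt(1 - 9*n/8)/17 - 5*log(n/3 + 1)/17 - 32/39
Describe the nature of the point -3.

The term (-5/17)*log(1 - n/(-3)) has argument 1 - -3/(-3) = 0 at -3: a logarithmic (infinitely-sheeted) branch point; the remaining terms are analytic or single-valued there.

The point is a logarithmic branch point.


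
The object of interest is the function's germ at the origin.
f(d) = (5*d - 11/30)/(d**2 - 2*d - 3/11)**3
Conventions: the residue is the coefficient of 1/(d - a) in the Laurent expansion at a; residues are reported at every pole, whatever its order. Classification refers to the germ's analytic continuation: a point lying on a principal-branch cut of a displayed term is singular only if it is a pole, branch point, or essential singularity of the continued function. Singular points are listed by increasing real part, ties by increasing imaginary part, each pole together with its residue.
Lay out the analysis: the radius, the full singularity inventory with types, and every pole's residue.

Radius of convergence at 0: -1 + (1/11)*sqrt(154).
At 1 - (1/11)*sqrt(154): a pole of order 3; residue -(16819/439040)*sqrt(154).
At 1 + (1/11)*sqrt(154): a pole of order 3; residue (16819/439040)*sqrt(154).

Denominator factor (d**2 - 2*d - 3/11)^3: discriminant 56/11, real irrational roots 1 + (1/11)*sqrt(154) and 1 - (1/11)*sqrt(154); poles of order 3, moduli 1 + (1/11)*sqrt(154) and -1 + (1/11)*sqrt(154).
The radius of convergence is the smallest modulus among the singular points: -1 + (1/11)*sqrt(154).
The factor d**2 - 2*d - 3/11 splits as (d - a)(d - a') with a = 1 - (1/11)*sqrt(154), a' = 1 + (1/11)*sqrt(154). At the order-3 pole a set g(d) = (d - a)^3*f(d) = [5*d - 11/30] / (d - a')^3.
Order-3 pole: residue = g''(a)/2; g''(1 - (1/11)*sqrt(154)) = -(16819/219520)*sqrt(154), so the residue is -(16819/439040)*sqrt(154).
The factor d**2 - 2*d - 3/11 splits as (d - a)(d - a') with a = 1 + (1/11)*sqrt(154), a' = 1 - (1/11)*sqrt(154). At the order-3 pole a set g(d) = (d - a)^3*f(d) = [5*d - 11/30] / (d - a')^3.
Order-3 pole: residue = g''(a)/2; g''(1 + (1/11)*sqrt(154)) = (16819/219520)*sqrt(154), so the residue is (16819/439040)*sqrt(154).
List the singular points by increasing real part (a conjugate pair: the negative imaginary part first).


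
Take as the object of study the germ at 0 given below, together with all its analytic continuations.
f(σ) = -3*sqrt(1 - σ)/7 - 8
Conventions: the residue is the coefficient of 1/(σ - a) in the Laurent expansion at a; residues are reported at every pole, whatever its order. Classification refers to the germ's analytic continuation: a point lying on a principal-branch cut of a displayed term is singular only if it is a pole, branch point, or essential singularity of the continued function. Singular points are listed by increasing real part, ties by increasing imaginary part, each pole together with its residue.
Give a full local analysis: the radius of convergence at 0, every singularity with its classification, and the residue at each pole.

Branch term (-3/7)*sqrt(1 - σ/(1)): its argument vanishes at σ = 1, a square-root branch point, modulus 1.
The radius of convergence is the smallest modulus among the singular points: 1.

Radius of convergence at 0: 1.
At 1: an algebraic (square-root) branch point.


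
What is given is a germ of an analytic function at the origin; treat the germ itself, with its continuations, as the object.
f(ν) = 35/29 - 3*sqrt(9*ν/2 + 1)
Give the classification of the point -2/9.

The term (-3)*sqrt(1 - ν/(-2/9)) has argument 1 - -2/9/(-2/9) = 0 at -2/9: a square-root (algebraic, two-sheeted) branch point; the remaining terms are analytic or single-valued there.

The point is an algebraic (square-root) branch point.


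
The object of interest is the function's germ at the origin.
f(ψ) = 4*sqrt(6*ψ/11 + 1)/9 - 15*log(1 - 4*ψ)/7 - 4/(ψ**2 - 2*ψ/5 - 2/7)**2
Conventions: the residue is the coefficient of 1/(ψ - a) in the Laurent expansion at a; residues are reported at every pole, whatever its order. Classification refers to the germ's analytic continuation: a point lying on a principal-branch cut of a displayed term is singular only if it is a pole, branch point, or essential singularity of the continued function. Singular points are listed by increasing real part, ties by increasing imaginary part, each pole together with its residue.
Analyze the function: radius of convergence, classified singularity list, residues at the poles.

Denominator factor (ψ**2 - 2*ψ/5 - 2/7)^2: discriminant 228/175, real irrational roots 1/5 + (1/35)*sqrt(399) and 1/5 - (1/35)*sqrt(399); poles of order 2, moduli 1/5 + (1/35)*sqrt(399) and -1/5 + (1/35)*sqrt(399).
Branch term (4/9)*sqrt(1 - ψ/(-11/6)): its argument vanishes at ψ = -11/6, a square-root branch point, modulus 11/6.
Branch term (-15/7)*log(1 - ψ/(1/4)): its argument vanishes at ψ = 1/4, a logarithmic branch point, modulus 1/4.
The radius of convergence is the smallest modulus among the singular points: 1/4.
The branch terms are analytic at 1/5 - (1/35)*sqrt(399) and contribute nothing to the residue; only the rational part matters.
The factor ψ**2 - 2*ψ/5 - 2/7 splits as (ψ - a)(ψ - a') with a = 1/5 - (1/35)*sqrt(399), a' = 1/5 + (1/35)*sqrt(399). At the order-2 pole a set g(ψ) = (ψ - a)^2*(rational part) = [-4] / (ψ - a')^2.
Order-2 pole: residue = g'(a); g'(1/5 - (1/35)*sqrt(399)) = -(875/3249)*sqrt(399), so the residue is -(875/3249)*sqrt(399).
The branch terms are analytic at 1/5 + (1/35)*sqrt(399) and contribute nothing to the residue; only the rational part matters.
The factor ψ**2 - 2*ψ/5 - 2/7 splits as (ψ - a)(ψ - a') with a = 1/5 + (1/35)*sqrt(399), a' = 1/5 - (1/35)*sqrt(399). At the order-2 pole a set g(ψ) = (ψ - a)^2*(rational part) = [-4] / (ψ - a')^2.
Order-2 pole: residue = g'(a); g'(1/5 + (1/35)*sqrt(399)) = (875/3249)*sqrt(399), so the residue is (875/3249)*sqrt(399).
List the singular points by increasing real part (a conjugate pair: the negative imaginary part first).

Radius of convergence at 0: 1/4.
At -11/6: an algebraic (square-root) branch point.
At 1/5 - (1/35)*sqrt(399): a pole of order 2; residue -(875/3249)*sqrt(399).
At 1/4: a logarithmic branch point.
At 1/5 + (1/35)*sqrt(399): a pole of order 2; residue (875/3249)*sqrt(399).


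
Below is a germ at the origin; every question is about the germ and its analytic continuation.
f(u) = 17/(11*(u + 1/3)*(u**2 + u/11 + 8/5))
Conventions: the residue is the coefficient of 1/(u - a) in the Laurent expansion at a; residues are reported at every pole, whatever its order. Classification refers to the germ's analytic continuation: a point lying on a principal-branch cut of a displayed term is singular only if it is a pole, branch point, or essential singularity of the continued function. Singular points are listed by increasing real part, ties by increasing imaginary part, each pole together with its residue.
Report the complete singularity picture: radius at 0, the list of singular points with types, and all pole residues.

Radius of convergence at 0: 1/3.
At -1/3: a pole of order 1; residue 765/832.
At (-1/22) - ((1/110)*sqrt(19335))*i: a pole of order 1; residue (-765/1664) + ((1615/2144896)*sqrt(19335))*i.
At (-1/22) + ((1/110)*sqrt(19335))*i: a pole of order 1; residue (-765/1664) - ((1615/2144896)*sqrt(19335))*i.

Denominator factor (u + 1/3): pole of order 1 at -1/3, modulus 1/3.
Denominator factor (u**2 + u/11 + 8/5): discriminant -3867/605, complex-conjugate roots (-1/22) + ((1/110)*sqrt(19335))*i and (-1/22) - ((1/110)*sqrt(19335))*i; poles of order 1, moduli (2/5)*sqrt(10) and (2/5)*sqrt(10).
The radius of convergence is the smallest modulus among the singular points: 1/3.
At the order-1 pole -1/3 set g(u) = (u - (-1/3))*f(u) = 17/(11*(u**2 + u/11 + 8/5)).
Simple pole: residue = g(a) at a = -1/3, which is 765/832.
The factor u**2 + u/11 + 8/5 splits as (u - a)(u - a') with a = (-1/22) - ((1/110)*sqrt(19335))*i, a' = (-1/22) + ((1/110)*sqrt(19335))*i. At the order-1 pole a set g(u) = (u - a)*f(u) = [17/(11*(u + 1/3))] / (u - a').
Simple pole: residue = g(a) at a = (-1/22) - ((1/110)*sqrt(19335))*i, which is (-765/1664) + ((1615/2144896)*sqrt(19335))*i.
The factor u**2 + u/11 + 8/5 splits as (u - a)(u - a') with a = (-1/22) + ((1/110)*sqrt(19335))*i, a' = (-1/22) - ((1/110)*sqrt(19335))*i. At the order-1 pole a set g(u) = (u - a)*f(u) = [17/(11*(u + 1/3))] / (u - a').
Simple pole: residue = g(a) at a = (-1/22) + ((1/110)*sqrt(19335))*i, which is (-765/1664) - ((1615/2144896)*sqrt(19335))*i.
List the singular points by increasing real part (a conjugate pair: the negative imaginary part first).


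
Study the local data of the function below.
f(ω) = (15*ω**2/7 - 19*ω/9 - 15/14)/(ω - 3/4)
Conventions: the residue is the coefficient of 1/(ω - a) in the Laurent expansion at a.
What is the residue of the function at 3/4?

At the order-1 pole 3/4 set g(ω) = (ω - (3/4))*f(ω) = 15*ω**2/7 - 19*ω/9 - 15/14.
Simple pole: residue = g(a) at a = 3/4, which is -487/336.

The residue is -487/336.


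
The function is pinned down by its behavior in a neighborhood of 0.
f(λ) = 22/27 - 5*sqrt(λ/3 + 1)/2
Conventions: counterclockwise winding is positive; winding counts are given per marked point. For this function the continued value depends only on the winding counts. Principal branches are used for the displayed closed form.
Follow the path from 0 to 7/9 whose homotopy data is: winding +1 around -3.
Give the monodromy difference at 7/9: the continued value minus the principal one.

The rational part is single-valued and drops out of the difference; each branch term changes only by its own monodromy.
(-5/2)*sqrt(1 - λ/(-3)): winding +1 is odd, the square root flips sign, contributing -2*(-5/2)*sqrt(1 - (7/9)/(-3)) = -2*(-5/2)*sqrt(34/27) = (5/9)*sqrt(102).
Summing the contributions at λ = 7/9 gives (5/9)*sqrt(102).

Continued minus principal equals (5/9)*sqrt(102).


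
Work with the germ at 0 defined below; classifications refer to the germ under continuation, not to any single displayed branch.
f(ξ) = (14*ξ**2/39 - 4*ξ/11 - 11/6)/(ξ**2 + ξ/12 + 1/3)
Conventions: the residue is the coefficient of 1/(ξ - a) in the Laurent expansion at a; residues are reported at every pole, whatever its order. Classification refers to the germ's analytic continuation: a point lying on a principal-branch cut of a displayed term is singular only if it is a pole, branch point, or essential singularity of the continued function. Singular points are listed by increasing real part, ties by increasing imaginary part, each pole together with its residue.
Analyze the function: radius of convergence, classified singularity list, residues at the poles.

Radius of convergence at 0: (1/3)*sqrt(3).
At (-1/24) - ((1/24)*sqrt(191))*i: a pole of order 1; residue (-1013/5148) - ((119635/983268)*sqrt(191))*i.
At (-1/24) + ((1/24)*sqrt(191))*i: a pole of order 1; residue (-1013/5148) + ((119635/983268)*sqrt(191))*i.


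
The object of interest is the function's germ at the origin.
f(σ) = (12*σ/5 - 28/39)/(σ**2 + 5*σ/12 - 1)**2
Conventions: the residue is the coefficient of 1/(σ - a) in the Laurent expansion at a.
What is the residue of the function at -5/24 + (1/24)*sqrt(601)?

The factor σ**2 + 5*σ/12 - 1 splits as (σ - a)(σ - a') with a = -5/24 + (1/24)*sqrt(601), a' = -5/24 - (1/24)*sqrt(601). At the order-2 pole a set g(σ) = (σ - a)^2*f(σ) = [12*σ/5 - 28/39] / (σ - a')^2.
Order-2 pole: residue = g'(a); g'(-5/24 + (1/24)*sqrt(601)) = (54720/4695613)*sqrt(601), so the residue is (54720/4695613)*sqrt(601).

The residue is (54720/4695613)*sqrt(601).


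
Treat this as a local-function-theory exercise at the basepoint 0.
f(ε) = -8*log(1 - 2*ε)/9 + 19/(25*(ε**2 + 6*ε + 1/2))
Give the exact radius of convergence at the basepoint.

Denominator factor (ε**2 + 6*ε + 1/2): discriminant 34, real irrational roots -3 + (1/2)*sqrt(34) and -3 - (1/2)*sqrt(34); poles of order 1, moduli 3 - (1/2)*sqrt(34) and 3 + (1/2)*sqrt(34).
Branch term (-8/9)*log(1 - ε/(1/2)): its argument vanishes at ε = 1/2, a logarithmic branch point, modulus 1/2.
The radius of convergence is the smallest modulus among the singular points: 3 - (1/2)*sqrt(34).

The radius of convergence is 3 - (1/2)*sqrt(34).


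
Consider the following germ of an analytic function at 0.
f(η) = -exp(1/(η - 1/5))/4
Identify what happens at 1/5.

The exponent 1/(η - (1/5)) has a pole at 1/5, so exp(1/(η - (1/5))) takes every nonzero value near it: an essential singularity (not a pole of any order).

The point is an essential singularity.


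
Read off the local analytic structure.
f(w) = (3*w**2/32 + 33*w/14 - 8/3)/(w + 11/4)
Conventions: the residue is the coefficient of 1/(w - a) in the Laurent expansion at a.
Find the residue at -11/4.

At the order-1 pole -11/4 set g(w) = (w - (-11/4))*f(w) = 3*w**2/32 + 33*w/14 - 8/3.
Simple pole: residue = g(a) at a = -11/4, which is -90745/10752.

The residue is -90745/10752.


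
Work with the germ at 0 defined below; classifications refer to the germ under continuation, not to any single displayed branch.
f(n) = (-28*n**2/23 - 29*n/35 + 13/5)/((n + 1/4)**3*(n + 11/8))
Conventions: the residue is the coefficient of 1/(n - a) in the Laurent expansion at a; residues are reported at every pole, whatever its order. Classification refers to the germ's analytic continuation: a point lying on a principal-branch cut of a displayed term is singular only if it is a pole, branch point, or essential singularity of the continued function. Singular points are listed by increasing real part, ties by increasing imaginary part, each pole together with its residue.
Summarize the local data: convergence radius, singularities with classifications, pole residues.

Radius of convergence at 0: 1/4.
At -11/8: a pole of order 1; residue -592544/586845.
At -1/4: a pole of order 3; residue 592544/586845.

Denominator factor (n + 11/8): pole of order 1 at -11/8, modulus 11/8.
Denominator factor (n + 1/4)^3: pole of order 3 at -1/4, modulus 1/4.
The radius of convergence is the smallest modulus among the singular points: 1/4.
At the order-1 pole -11/8 set g(n) = (n - (-11/8))*f(n) = (-28*n**2/23 - 29*n/35 + 13/5)/(n + 1/4)**3.
Simple pole: residue = g(a) at a = -11/8, which is -592544/586845.
At the order-3 pole -1/4 set g(n) = (n - (-1/4))^3*f(n) = (-28*n**2/23 - 29*n/35 + 13/5)/(n + 11/8).
Order-3 pole: residue = g''(a)/2; g''(-1/4) = 1185088/586845, so the residue is 592544/586845.
List the singular points by increasing real part (a conjugate pair: the negative imaginary part first).


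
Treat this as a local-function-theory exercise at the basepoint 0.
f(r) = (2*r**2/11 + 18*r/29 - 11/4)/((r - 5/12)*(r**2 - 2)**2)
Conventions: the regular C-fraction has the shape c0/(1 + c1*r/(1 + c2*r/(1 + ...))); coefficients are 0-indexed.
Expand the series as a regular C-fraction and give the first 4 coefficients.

Taylor coefficients (expand at 0): a_0 = 33/20, a_1 = 2601/725, a_2 = 1619103/159500, a_3 = 4783059/199375.
c0 = a_0 = 33/20. Peel one level at a time: if S = 1 + c*r/S' with S'(0) = 1, then c is the r-coefficient of S and S' = c*r/(S - 1).
S_1 = c0/f = 1 + (-3468/1595)*r + (-724861/508805)*r^2 + ...; c1 = -3468/1595.
S_2 = c1*r/(S_1 - 1) = 1 + (-724861/1106292)*r + (1919666257/1455269904)*r^2 + ...; c2 = -724861/1106292.
S_3 = c2*r/(S_2 - 1) = 1 + (55670321453/27651997428)*r + ...; c3 = 55670321453/27651997428.

The regular C-fraction coefficients are [33/20, -3468/1595, -724861/1106292, 55670321453/27651997428].


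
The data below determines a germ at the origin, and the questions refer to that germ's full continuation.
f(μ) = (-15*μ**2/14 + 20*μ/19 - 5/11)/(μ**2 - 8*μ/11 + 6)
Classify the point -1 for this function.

The point is a regular point.

Denominator factors: μ**2 - 8*μ/11 + 6 = 85/11 at μ = -1 — none vanishes.
So the germ continues analytically to -1.


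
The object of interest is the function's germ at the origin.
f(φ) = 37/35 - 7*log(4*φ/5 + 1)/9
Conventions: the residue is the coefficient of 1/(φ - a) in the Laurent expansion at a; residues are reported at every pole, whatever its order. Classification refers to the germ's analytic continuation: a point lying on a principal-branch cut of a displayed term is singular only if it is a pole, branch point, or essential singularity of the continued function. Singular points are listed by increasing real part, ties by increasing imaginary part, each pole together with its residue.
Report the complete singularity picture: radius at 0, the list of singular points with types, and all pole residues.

Radius of convergence at 0: 5/4.
At -5/4: a logarithmic branch point.

Branch term (-7/9)*log(1 - φ/(-5/4)): its argument vanishes at φ = -5/4, a logarithmic branch point, modulus 5/4.
The radius of convergence is the smallest modulus among the singular points: 5/4.


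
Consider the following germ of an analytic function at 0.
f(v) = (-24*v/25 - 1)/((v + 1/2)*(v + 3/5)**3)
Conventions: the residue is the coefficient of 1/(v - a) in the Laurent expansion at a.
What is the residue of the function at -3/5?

At the order-3 pole -3/5 set g(v) = (v - (-3/5))^3*f(v) = (-24*v/25 - 1)/(v + 1/2).
Order-3 pole: residue = g''(a)/2; g''(-3/5) = 1040, so the residue is 520.

The residue is 520.


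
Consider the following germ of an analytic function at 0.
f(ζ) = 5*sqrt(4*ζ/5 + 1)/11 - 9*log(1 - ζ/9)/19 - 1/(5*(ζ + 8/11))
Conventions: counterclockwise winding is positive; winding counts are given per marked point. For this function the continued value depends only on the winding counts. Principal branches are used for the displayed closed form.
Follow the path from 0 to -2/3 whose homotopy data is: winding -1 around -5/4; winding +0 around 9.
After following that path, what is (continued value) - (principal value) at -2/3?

Continued minus principal equals -(2/33)*sqrt(105).

The rational part is single-valued and drops out of the difference; each branch term changes only by its own monodromy.
(5/11)*sqrt(1 - ζ/(-5/4)): winding -1 is odd, the square root flips sign, contributing -2*(5/11)*sqrt(1 - (-2/3)/(-5/4)) = -2*(5/11)*sqrt(7/15) = -(2/33)*sqrt(105).
(-9/19)*log(1 - ζ/(9)): winding 0 around 9, so this term returns to its principal value, contribution 0.
Summing the contributions at ζ = -2/3 gives -(2/33)*sqrt(105).


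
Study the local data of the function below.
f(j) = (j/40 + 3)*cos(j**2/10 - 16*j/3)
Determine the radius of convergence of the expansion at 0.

The radius of convergence is infinite.

The factor cos(j**2/10 - 16*j/3) is entire and contributes no finite singular point.
The polynomial part has no poles.
No finite singular points: the Taylor series at 0 converges everywhere.


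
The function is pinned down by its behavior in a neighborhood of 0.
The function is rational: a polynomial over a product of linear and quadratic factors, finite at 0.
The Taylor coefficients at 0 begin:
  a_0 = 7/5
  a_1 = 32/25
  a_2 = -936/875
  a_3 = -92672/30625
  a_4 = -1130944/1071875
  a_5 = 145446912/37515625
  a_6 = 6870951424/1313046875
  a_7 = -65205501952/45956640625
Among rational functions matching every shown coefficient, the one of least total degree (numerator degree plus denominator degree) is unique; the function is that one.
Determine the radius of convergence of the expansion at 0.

No rational of total degree below 2 reproduces all 8 coefficients; solving the [0/2] Pade equations on them gives f(σ) = 7/(8*(σ**2 - 4*σ/7 + 5/8)), whose expansion matches every shown term.
Denominator factor (σ**2 - 4*σ/7 + 5/8): discriminant -213/98, complex-conjugate roots (2/7) + ((1/28)*sqrt(426))*i and (2/7) - ((1/28)*sqrt(426))*i; poles of order 1, moduli (1/4)*sqrt(10) and (1/4)*sqrt(10).
The radius of convergence is the smallest modulus among the singular points: (1/4)*sqrt(10).

The radius of convergence is (1/4)*sqrt(10).


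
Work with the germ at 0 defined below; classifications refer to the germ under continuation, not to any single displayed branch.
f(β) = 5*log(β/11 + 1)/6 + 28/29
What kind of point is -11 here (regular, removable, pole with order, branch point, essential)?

The term (5/6)*log(1 - β/(-11)) has argument 1 - -11/(-11) = 0 at -11: a logarithmic (infinitely-sheeted) branch point; the remaining terms are analytic or single-valued there.

The point is a logarithmic branch point.


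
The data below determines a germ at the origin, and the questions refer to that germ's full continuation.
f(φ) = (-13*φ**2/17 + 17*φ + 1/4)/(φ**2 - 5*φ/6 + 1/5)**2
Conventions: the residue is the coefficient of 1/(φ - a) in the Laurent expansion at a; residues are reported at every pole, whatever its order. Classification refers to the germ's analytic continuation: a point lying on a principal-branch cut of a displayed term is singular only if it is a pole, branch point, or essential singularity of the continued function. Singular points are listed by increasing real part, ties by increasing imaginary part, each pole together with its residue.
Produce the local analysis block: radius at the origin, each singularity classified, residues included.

Denominator factor (φ**2 - 5*φ/6 + 1/5)^2: discriminant -19/180, complex-conjugate roots (5/12) + ((1/60)*sqrt(95))*i and (5/12) - ((1/60)*sqrt(95))*i; poles of order 2, moduli (1/5)*sqrt(5) and (1/5)*sqrt(5).
The radius of convergence is the smallest modulus among the singular points: (1/5)*sqrt(5).
The factor φ**2 - 5*φ/6 + 1/5 splits as (φ - a)(φ - a') with a = (5/12) - ((1/60)*sqrt(95))*i, a' = (5/12) + ((1/60)*sqrt(95))*i. At the order-2 pole a set g(φ) = (φ - a)^2*f(φ) = [-13*φ**2/17 + 17*φ + 1/4] / (φ - a')^2.
Order-2 pole: residue = g'(a); g'((5/12) - ((1/60)*sqrt(95))*i) = ((263664/6137)*sqrt(95))*i, so the residue is ((263664/6137)*sqrt(95))*i.
The factor φ**2 - 5*φ/6 + 1/5 splits as (φ - a)(φ - a') with a = (5/12) + ((1/60)*sqrt(95))*i, a' = (5/12) - ((1/60)*sqrt(95))*i. At the order-2 pole a set g(φ) = (φ - a)^2*f(φ) = [-13*φ**2/17 + 17*φ + 1/4] / (φ - a')^2.
Order-2 pole: residue = g'(a); g'((5/12) + ((1/60)*sqrt(95))*i) = -((263664/6137)*sqrt(95))*i, so the residue is -((263664/6137)*sqrt(95))*i.
List the singular points by increasing real part (a conjugate pair: the negative imaginary part first).

Radius of convergence at 0: (1/5)*sqrt(5).
At (5/12) - ((1/60)*sqrt(95))*i: a pole of order 2; residue ((263664/6137)*sqrt(95))*i.
At (5/12) + ((1/60)*sqrt(95))*i: a pole of order 2; residue -((263664/6137)*sqrt(95))*i.


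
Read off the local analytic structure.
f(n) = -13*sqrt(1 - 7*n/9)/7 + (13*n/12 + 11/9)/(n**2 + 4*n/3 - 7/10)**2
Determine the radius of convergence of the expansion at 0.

The radius of convergence is -2/3 + (1/30)*sqrt(1030).

Denominator factor (n**2 + 4*n/3 - 7/10)^2: discriminant 206/45, real irrational roots -2/3 + (1/30)*sqrt(1030) and -2/3 - (1/30)*sqrt(1030); poles of order 2, moduli -2/3 + (1/30)*sqrt(1030) and 2/3 + (1/30)*sqrt(1030).
Branch term (-13/7)*sqrt(1 - n/(9/7)): its argument vanishes at n = 9/7, a square-root branch point, modulus 9/7.
The radius of convergence is the smallest modulus among the singular points: -2/3 + (1/30)*sqrt(1030).


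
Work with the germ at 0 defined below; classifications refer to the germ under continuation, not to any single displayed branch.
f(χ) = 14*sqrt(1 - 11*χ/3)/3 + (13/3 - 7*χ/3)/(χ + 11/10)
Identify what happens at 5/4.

Denominator factors: χ + 11/10 = 47/20 at χ = 5/4 — none vanishes.
Branch term sqrt(1 - χ/(3/11)): argument at 5/4 is -43/12, nonzero, so 5/4 is not its branch point (a point on a principal cut is still regular for the continued germ).
So the germ continues analytically to 5/4.

The point is a regular point.


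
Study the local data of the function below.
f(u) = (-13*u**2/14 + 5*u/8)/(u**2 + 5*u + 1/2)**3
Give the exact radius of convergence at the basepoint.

Denominator factor (u**2 + 5*u + 1/2)^3: discriminant 23, real irrational roots -5/2 + (1/2)*sqrt(23) and -5/2 - (1/2)*sqrt(23); poles of order 3, moduli 5/2 - (1/2)*sqrt(23) and 5/2 + (1/2)*sqrt(23).
The radius of convergence is the smallest modulus among the singular points: 5/2 - (1/2)*sqrt(23).

The radius of convergence is 5/2 - (1/2)*sqrt(23).


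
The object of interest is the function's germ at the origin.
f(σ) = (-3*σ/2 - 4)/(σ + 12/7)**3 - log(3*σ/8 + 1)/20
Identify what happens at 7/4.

Denominator factors: σ + 12/7 = 97/28 at σ = 7/4 — none vanishes.
Branch term log(1 - σ/(-8/3)): argument at 7/4 is 53/32, nonzero, so 7/4 is not its branch point (a point on a principal cut is still regular for the continued germ).
So the germ continues analytically to 7/4.

The point is a regular point.
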